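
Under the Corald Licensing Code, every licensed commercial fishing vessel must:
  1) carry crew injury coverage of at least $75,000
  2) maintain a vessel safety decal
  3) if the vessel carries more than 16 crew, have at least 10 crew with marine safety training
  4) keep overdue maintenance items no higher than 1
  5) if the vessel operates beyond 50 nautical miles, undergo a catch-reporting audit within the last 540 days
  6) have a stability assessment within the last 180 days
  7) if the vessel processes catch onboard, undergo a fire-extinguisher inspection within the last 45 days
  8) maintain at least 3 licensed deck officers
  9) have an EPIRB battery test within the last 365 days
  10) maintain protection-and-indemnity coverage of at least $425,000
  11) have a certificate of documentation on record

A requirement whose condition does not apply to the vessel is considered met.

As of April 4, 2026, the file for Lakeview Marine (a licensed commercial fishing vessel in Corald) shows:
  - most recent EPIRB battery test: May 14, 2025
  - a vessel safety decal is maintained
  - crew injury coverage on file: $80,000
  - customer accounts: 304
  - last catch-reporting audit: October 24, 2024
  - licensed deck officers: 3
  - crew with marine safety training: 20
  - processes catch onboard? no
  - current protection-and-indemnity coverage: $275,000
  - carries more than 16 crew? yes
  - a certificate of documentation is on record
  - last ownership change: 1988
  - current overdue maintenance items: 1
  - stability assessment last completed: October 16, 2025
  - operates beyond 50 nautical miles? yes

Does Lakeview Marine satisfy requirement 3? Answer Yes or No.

3. condition 'carries more than 16 crew' holds; crew with marine safety training 20 ≥ 10 → met

Yes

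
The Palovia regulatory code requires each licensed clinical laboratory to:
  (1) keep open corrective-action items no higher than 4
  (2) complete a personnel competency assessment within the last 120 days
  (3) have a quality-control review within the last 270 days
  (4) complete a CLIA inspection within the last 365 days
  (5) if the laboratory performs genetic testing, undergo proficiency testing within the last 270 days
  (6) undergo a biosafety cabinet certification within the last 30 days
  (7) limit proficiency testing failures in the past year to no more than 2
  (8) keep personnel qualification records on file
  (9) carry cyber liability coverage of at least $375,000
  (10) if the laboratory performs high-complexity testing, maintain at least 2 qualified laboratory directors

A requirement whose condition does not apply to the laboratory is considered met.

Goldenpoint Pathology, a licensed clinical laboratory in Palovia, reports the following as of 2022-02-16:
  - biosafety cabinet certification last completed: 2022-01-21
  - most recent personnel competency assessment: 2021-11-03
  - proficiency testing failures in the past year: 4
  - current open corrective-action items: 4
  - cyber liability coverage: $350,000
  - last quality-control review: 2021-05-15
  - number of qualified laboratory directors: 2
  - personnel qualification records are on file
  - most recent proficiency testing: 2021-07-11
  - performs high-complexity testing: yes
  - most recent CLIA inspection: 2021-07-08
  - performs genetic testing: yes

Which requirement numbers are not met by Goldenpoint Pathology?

1. open corrective-action items 4 ≤ 4 → met
2. personnel competency assessment 105 days ago vs limit 120 → met
3. quality-control review 277 days ago vs limit 270 → not met
4. CLIA inspection 223 days ago vs limit 365 → met
5. condition 'performs genetic testing' holds; proficiency testing 220 days ago vs limit 270 → met
6. biosafety cabinet certification 26 days ago vs limit 30 → met
7. proficiency testing failures in the past year 4 > 2 → not met
8. personnel qualification records present → met
9. cyber liability coverage $350,000 < $375,000 → not met
10. condition 'performs high-complexity testing' holds; qualified laboratory directors 2 ≥ 2 → met
Not met: 3, 7, 9

3, 7, 9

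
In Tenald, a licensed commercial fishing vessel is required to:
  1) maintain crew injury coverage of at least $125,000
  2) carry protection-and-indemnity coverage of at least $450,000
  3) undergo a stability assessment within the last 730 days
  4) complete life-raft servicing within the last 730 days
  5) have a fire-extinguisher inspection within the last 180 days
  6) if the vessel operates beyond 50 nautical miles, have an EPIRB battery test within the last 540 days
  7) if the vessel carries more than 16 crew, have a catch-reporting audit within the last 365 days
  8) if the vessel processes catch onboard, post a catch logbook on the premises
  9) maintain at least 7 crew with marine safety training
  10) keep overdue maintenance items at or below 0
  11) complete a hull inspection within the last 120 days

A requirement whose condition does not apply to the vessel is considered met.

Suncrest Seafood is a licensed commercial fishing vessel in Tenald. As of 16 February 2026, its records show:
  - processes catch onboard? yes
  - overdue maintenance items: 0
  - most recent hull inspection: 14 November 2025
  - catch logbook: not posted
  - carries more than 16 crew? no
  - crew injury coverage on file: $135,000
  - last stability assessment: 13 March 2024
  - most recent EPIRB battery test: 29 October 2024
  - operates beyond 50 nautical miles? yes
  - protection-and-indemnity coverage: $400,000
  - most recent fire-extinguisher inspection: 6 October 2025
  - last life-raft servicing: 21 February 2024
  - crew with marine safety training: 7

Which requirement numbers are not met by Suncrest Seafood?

2, 8

1. crew injury coverage $135,000 ≥ $125,000 → met
2. protection-and-indemnity coverage $400,000 < $450,000 → not met
3. stability assessment 705 days ago vs limit 730 → met
4. life-raft servicing 726 days ago vs limit 730 → met
5. fire-extinguisher inspection 133 days ago vs limit 180 → met
6. condition 'operates beyond 50 nautical miles' holds; EPIRB battery test 475 days ago vs limit 540 → met
7. condition 'carries more than 16 crew' does not hold → requirement n/a → met
8. condition 'processes catch onboard' holds; catch logbook absent → not met
9. crew with marine safety training 7 ≥ 7 → met
10. overdue maintenance items 0 ≤ 0 → met
11. hull inspection 94 days ago vs limit 120 → met
Not met: 2, 8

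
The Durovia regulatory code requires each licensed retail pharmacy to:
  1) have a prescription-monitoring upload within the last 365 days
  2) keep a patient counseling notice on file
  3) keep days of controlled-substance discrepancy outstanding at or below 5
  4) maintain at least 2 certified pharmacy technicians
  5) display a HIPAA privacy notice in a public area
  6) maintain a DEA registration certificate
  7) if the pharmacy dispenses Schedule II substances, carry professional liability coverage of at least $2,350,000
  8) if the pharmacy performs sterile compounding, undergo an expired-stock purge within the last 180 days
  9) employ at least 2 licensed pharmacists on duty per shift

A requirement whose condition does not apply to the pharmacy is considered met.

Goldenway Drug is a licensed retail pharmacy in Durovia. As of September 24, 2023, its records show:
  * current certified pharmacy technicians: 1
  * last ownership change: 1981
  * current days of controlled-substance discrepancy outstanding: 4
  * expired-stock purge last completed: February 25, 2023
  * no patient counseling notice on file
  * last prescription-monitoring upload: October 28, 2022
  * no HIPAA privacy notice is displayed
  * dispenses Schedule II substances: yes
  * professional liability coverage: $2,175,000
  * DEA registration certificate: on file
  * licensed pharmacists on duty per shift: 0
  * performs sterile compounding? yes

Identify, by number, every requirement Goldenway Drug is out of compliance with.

2, 4, 5, 7, 8, 9

1. prescription-monitoring upload 331 days ago vs limit 365 → met
2. patient counseling notice absent → not met
3. days of controlled-substance discrepancy outstanding 4 ≤ 5 → met
4. certified pharmacy technicians 1 < 2 → not met
5. HIPAA privacy notice absent → not met
6. DEA registration certificate present → met
7. condition 'dispenses Schedule II substances' holds; professional liability coverage $2,175,000 < $2,350,000 → not met
8. condition 'performs sterile compounding' holds; expired-stock purge 211 days ago vs limit 180 → not met
9. licensed pharmacists on duty per shift 0 < 2 → not met
Not met: 2, 4, 5, 7, 8, 9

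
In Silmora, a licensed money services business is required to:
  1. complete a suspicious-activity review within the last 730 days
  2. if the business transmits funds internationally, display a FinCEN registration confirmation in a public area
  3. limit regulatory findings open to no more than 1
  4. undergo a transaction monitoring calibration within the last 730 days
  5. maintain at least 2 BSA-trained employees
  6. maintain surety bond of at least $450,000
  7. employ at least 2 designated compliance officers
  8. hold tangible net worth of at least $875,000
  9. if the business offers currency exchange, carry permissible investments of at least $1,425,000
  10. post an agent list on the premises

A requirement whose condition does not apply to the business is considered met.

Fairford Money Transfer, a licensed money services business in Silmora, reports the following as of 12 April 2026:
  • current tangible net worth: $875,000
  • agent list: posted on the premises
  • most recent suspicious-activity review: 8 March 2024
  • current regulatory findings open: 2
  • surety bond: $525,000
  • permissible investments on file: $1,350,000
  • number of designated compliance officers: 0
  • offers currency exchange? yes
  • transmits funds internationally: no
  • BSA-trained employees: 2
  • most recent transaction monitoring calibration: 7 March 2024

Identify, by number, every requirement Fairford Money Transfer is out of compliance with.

1, 3, 4, 7, 9

1. suspicious-activity review 765 days ago vs limit 730 → not met
2. condition 'transmits funds internationally' does not hold → requirement n/a → met
3. regulatory findings open 2 > 1 → not met
4. transaction monitoring calibration 766 days ago vs limit 730 → not met
5. BSA-trained employees 2 ≥ 2 → met
6. surety bond $525,000 ≥ $450,000 → met
7. designated compliance officers 0 < 2 → not met
8. tangible net worth $875,000 ≥ $875,000 → met
9. condition 'offers currency exchange' holds; permissible investments $1,350,000 < $1,425,000 → not met
10. agent list present → met
Not met: 1, 3, 4, 7, 9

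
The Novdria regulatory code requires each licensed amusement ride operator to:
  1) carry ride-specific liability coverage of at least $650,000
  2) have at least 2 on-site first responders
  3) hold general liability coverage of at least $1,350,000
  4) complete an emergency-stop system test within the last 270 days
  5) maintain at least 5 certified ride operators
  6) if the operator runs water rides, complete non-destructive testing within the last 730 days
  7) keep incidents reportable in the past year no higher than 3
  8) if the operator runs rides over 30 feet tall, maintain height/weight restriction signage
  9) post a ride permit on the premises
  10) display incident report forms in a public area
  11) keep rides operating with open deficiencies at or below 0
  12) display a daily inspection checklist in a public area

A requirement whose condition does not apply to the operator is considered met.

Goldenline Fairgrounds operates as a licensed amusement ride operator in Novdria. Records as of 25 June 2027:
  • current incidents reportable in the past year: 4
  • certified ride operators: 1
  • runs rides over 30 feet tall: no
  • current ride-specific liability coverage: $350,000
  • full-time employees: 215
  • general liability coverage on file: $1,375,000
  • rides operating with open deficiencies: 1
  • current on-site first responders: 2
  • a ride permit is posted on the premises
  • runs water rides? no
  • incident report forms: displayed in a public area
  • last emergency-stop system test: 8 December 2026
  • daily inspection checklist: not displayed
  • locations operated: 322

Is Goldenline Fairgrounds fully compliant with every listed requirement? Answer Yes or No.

No

1. ride-specific liability coverage $350,000 < $650,000 → not met
2. on-site first responders 2 ≥ 2 → met
3. general liability coverage $1,375,000 ≥ $1,350,000 → met
4. emergency-stop system test 199 days ago vs limit 270 → met
5. certified ride operators 1 < 5 → not met
6. condition 'runs water rides' does not hold → requirement n/a → met
7. incidents reportable in the past year 4 > 3 → not met
8. condition 'runs rides over 30 feet tall' does not hold → requirement n/a → met
9. ride permit present → met
10. incident report forms present → met
11. rides operating with open deficiencies 1 > 0 → not met
12. daily inspection checklist absent → not met
Not met: 1, 5, 7, 11, 12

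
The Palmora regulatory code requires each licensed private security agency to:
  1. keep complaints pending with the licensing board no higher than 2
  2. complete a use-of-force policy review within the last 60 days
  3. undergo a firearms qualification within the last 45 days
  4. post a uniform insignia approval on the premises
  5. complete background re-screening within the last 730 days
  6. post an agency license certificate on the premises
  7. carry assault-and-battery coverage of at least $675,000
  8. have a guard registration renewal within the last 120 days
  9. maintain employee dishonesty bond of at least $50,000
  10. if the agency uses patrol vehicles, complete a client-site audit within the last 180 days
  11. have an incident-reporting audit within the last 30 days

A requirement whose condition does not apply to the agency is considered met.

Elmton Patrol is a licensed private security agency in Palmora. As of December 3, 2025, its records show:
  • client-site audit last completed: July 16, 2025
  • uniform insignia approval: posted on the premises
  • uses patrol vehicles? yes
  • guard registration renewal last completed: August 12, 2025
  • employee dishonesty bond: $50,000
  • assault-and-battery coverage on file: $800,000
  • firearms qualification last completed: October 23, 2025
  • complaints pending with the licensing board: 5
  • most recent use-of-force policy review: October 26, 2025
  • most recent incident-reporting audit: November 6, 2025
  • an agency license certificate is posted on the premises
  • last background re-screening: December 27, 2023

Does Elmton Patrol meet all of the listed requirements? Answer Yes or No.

1. complaints pending with the licensing board 5 > 2 → not met
2. use-of-force policy review 38 days ago vs limit 60 → met
3. firearms qualification 41 days ago vs limit 45 → met
4. uniform insignia approval present → met
5. background re-screening 707 days ago vs limit 730 → met
6. agency license certificate present → met
7. assault-and-battery coverage $800,000 ≥ $675,000 → met
8. guard registration renewal 113 days ago vs limit 120 → met
9. employee dishonesty bond $50,000 ≥ $50,000 → met
10. condition 'uses patrol vehicles' holds; client-site audit 140 days ago vs limit 180 → met
11. incident-reporting audit 27 days ago vs limit 30 → met
Not met: 1

No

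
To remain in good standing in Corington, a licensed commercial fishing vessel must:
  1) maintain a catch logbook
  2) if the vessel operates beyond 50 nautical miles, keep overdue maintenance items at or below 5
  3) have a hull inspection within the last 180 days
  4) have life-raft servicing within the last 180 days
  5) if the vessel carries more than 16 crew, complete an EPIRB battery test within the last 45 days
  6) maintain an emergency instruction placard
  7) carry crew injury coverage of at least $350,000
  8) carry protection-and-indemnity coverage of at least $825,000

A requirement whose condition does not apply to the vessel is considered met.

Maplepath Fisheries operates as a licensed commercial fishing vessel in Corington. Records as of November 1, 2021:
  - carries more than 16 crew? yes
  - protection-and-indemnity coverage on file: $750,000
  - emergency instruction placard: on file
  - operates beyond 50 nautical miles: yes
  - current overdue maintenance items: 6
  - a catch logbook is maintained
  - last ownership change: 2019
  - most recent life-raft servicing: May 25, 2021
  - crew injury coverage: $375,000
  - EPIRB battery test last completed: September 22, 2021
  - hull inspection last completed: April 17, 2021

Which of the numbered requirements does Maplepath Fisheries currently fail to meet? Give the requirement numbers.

1. catch logbook present → met
2. condition 'operates beyond 50 nautical miles' holds; overdue maintenance items 6 > 5 → not met
3. hull inspection 198 days ago vs limit 180 → not met
4. life-raft servicing 160 days ago vs limit 180 → met
5. condition 'carries more than 16 crew' holds; EPIRB battery test 40 days ago vs limit 45 → met
6. emergency instruction placard present → met
7. crew injury coverage $375,000 ≥ $350,000 → met
8. protection-and-indemnity coverage $750,000 < $825,000 → not met
Not met: 2, 3, 8

2, 3, 8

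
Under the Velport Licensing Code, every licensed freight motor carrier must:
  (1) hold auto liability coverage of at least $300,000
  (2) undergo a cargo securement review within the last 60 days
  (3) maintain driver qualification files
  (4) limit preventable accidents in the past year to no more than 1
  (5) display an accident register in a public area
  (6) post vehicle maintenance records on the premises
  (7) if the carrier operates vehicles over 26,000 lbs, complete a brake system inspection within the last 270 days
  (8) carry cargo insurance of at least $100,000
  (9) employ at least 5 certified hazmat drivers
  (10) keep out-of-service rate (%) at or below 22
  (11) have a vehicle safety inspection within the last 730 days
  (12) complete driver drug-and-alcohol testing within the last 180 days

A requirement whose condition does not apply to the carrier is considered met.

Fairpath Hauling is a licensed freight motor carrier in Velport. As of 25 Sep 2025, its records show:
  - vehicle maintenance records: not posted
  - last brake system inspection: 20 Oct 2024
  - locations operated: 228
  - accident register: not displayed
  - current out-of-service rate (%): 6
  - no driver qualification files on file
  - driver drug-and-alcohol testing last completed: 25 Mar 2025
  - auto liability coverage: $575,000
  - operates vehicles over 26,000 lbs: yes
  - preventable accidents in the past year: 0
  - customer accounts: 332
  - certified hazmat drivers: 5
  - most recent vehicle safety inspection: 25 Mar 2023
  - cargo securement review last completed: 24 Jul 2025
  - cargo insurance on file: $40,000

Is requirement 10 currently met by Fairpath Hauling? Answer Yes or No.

Yes

10. out-of-service rate (%) 6 ≤ 22 → met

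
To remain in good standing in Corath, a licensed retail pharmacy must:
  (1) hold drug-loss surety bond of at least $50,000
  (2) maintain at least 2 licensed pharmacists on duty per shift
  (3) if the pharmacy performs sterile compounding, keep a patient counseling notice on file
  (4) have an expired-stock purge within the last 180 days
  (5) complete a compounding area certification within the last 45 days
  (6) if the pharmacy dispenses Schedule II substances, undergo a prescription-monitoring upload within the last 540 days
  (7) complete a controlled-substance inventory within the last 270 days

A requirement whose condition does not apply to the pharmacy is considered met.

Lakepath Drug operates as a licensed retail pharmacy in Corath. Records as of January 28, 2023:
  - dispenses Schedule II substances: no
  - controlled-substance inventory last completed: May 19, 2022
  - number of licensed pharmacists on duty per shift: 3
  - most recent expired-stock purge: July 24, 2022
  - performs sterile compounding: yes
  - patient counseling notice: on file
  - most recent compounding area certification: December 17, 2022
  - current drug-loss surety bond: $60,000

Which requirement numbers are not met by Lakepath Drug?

1. drug-loss surety bond $60,000 ≥ $50,000 → met
2. licensed pharmacists on duty per shift 3 ≥ 2 → met
3. condition 'performs sterile compounding' holds; patient counseling notice present → met
4. expired-stock purge 188 days ago vs limit 180 → not met
5. compounding area certification 42 days ago vs limit 45 → met
6. condition 'dispenses Schedule II substances' does not hold → requirement n/a → met
7. controlled-substance inventory 254 days ago vs limit 270 → met
Not met: 4

4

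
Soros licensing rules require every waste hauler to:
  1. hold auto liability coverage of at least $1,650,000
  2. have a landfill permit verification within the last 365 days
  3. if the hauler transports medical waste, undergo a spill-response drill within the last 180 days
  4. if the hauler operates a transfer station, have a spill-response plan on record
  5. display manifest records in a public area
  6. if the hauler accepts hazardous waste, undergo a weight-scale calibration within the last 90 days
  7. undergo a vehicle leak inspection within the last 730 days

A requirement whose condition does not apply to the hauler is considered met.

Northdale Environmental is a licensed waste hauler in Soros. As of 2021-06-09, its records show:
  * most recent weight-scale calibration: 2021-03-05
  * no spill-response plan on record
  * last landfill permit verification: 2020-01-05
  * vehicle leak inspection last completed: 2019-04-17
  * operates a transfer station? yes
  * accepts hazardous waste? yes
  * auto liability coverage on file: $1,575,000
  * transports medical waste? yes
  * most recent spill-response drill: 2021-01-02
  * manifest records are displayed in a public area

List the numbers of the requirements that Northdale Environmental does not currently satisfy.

1. auto liability coverage $1,575,000 < $1,650,000 → not met
2. landfill permit verification 521 days ago vs limit 365 → not met
3. condition 'transports medical waste' holds; spill-response drill 158 days ago vs limit 180 → met
4. condition 'operates a transfer station' holds; spill-response plan absent → not met
5. manifest records present → met
6. condition 'accepts hazardous waste' holds; weight-scale calibration 96 days ago vs limit 90 → not met
7. vehicle leak inspection 784 days ago vs limit 730 → not met
Not met: 1, 2, 4, 6, 7

1, 2, 4, 6, 7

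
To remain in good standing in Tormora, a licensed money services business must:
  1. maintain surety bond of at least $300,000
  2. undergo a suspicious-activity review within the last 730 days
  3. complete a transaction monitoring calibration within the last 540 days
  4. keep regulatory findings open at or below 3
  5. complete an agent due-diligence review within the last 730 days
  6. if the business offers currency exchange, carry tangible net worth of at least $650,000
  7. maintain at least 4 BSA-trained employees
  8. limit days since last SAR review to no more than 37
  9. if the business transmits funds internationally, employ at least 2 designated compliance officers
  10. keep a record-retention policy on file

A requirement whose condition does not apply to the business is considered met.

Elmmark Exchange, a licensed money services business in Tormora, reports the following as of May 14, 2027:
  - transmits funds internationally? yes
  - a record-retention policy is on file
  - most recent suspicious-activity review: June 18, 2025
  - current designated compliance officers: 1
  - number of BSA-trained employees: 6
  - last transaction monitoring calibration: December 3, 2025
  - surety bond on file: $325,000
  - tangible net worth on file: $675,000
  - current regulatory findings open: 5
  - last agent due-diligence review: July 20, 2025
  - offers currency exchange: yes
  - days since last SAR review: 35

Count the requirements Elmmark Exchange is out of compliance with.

1. surety bond $325,000 ≥ $300,000 → met
2. suspicious-activity review 695 days ago vs limit 730 → met
3. transaction monitoring calibration 527 days ago vs limit 540 → met
4. regulatory findings open 5 > 3 → not met
5. agent due-diligence review 663 days ago vs limit 730 → met
6. condition 'offers currency exchange' holds; tangible net worth $675,000 ≥ $650,000 → met
7. BSA-trained employees 6 ≥ 4 → met
8. days since last SAR review 35 ≤ 37 → met
9. condition 'transmits funds internationally' holds; designated compliance officers 1 < 2 → not met
10. record-retention policy present → met
Not met: 2 of 10

2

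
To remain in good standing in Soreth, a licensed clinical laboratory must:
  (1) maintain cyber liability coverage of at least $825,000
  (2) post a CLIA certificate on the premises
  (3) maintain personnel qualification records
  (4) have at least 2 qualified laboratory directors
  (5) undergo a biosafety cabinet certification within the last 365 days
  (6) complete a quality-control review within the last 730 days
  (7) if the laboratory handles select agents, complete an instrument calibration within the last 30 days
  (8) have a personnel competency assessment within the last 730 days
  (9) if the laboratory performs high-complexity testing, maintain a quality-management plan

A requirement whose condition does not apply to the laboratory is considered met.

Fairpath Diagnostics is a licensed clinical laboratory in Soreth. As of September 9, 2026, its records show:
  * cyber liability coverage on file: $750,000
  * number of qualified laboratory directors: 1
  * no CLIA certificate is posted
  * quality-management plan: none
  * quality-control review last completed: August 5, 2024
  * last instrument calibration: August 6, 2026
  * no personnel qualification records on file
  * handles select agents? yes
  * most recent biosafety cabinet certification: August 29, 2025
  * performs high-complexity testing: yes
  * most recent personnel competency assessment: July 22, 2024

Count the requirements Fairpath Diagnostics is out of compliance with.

9

1. cyber liability coverage $750,000 < $825,000 → not met
2. CLIA certificate absent → not met
3. personnel qualification records absent → not met
4. qualified laboratory directors 1 < 2 → not met
5. biosafety cabinet certification 376 days ago vs limit 365 → not met
6. quality-control review 765 days ago vs limit 730 → not met
7. condition 'handles select agents' holds; instrument calibration 34 days ago vs limit 30 → not met
8. personnel competency assessment 779 days ago vs limit 730 → not met
9. condition 'performs high-complexity testing' holds; quality-management plan absent → not met
Not met: 9 of 9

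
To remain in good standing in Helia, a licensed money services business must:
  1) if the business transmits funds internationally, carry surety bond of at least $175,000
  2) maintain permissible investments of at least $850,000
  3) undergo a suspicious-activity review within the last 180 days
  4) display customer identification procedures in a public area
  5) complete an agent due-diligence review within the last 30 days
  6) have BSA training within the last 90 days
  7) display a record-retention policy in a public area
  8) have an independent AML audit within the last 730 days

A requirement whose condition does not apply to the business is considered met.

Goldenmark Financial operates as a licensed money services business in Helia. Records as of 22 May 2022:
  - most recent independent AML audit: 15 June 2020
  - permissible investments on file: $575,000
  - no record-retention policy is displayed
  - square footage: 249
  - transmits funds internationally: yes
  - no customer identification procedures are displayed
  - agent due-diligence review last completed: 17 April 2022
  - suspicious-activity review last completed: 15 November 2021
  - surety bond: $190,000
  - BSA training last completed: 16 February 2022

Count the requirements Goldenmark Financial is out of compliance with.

1. condition 'transmits funds internationally' holds; surety bond $190,000 ≥ $175,000 → met
2. permissible investments $575,000 < $850,000 → not met
3. suspicious-activity review 188 days ago vs limit 180 → not met
4. customer identification procedures absent → not met
5. agent due-diligence review 35 days ago vs limit 30 → not met
6. BSA training 95 days ago vs limit 90 → not met
7. record-retention policy absent → not met
8. independent AML audit 706 days ago vs limit 730 → met
Not met: 6 of 8

6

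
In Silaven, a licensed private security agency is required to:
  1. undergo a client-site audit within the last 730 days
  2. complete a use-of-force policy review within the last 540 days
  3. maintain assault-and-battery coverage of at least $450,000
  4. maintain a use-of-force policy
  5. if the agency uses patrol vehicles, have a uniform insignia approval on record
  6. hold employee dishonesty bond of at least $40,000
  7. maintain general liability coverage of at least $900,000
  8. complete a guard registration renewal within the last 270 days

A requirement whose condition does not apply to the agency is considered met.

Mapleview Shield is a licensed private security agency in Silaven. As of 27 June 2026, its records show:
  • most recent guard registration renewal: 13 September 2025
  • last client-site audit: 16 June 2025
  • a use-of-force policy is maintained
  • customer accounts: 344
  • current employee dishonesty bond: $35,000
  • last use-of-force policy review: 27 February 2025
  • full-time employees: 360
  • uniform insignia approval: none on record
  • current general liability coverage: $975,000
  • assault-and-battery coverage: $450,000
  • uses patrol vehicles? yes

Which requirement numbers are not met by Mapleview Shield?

1. client-site audit 376 days ago vs limit 730 → met
2. use-of-force policy review 485 days ago vs limit 540 → met
3. assault-and-battery coverage $450,000 ≥ $450,000 → met
4. use-of-force policy present → met
5. condition 'uses patrol vehicles' holds; uniform insignia approval absent → not met
6. employee dishonesty bond $35,000 < $40,000 → not met
7. general liability coverage $975,000 ≥ $900,000 → met
8. guard registration renewal 287 days ago vs limit 270 → not met
Not met: 5, 6, 8

5, 6, 8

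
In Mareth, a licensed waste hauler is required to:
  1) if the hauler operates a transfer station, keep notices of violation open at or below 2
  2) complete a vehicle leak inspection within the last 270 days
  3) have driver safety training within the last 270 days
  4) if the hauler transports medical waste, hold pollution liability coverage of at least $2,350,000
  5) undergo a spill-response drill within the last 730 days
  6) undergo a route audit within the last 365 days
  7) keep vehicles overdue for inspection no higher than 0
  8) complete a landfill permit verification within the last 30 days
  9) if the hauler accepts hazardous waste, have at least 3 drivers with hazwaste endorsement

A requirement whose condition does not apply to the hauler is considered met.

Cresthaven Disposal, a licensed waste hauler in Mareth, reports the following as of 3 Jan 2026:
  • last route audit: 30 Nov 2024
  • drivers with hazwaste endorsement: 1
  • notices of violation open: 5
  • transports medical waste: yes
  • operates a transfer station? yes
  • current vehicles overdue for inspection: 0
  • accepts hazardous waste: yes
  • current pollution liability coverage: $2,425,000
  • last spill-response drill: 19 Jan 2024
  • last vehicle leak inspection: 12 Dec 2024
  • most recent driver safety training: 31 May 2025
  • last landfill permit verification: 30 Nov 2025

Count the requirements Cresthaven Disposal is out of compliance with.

5

1. condition 'operates a transfer station' holds; notices of violation open 5 > 2 → not met
2. vehicle leak inspection 387 days ago vs limit 270 → not met
3. driver safety training 217 days ago vs limit 270 → met
4. condition 'transports medical waste' holds; pollution liability coverage $2,425,000 ≥ $2,350,000 → met
5. spill-response drill 715 days ago vs limit 730 → met
6. route audit 399 days ago vs limit 365 → not met
7. vehicles overdue for inspection 0 ≤ 0 → met
8. landfill permit verification 34 days ago vs limit 30 → not met
9. condition 'accepts hazardous waste' holds; drivers with hazwaste endorsement 1 < 3 → not met
Not met: 5 of 9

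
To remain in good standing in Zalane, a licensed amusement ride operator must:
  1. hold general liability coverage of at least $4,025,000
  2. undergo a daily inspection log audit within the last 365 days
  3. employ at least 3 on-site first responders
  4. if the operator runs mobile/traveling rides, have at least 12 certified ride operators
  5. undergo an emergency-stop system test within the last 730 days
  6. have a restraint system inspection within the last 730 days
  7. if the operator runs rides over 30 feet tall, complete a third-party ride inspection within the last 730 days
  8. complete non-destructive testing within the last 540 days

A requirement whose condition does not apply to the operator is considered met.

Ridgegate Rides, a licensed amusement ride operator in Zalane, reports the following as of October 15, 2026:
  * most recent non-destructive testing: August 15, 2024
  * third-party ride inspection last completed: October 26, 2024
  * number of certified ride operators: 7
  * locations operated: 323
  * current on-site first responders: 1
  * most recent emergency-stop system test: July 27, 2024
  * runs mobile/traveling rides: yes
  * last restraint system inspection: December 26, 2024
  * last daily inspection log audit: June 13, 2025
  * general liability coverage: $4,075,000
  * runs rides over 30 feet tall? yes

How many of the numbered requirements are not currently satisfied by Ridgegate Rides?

5

1. general liability coverage $4,075,000 ≥ $4,025,000 → met
2. daily inspection log audit 489 days ago vs limit 365 → not met
3. on-site first responders 1 < 3 → not met
4. condition 'runs mobile/traveling rides' holds; certified ride operators 7 < 12 → not met
5. emergency-stop system test 810 days ago vs limit 730 → not met
6. restraint system inspection 658 days ago vs limit 730 → met
7. condition 'runs rides over 30 feet tall' holds; third-party ride inspection 719 days ago vs limit 730 → met
8. non-destructive testing 791 days ago vs limit 540 → not met
Not met: 5 of 8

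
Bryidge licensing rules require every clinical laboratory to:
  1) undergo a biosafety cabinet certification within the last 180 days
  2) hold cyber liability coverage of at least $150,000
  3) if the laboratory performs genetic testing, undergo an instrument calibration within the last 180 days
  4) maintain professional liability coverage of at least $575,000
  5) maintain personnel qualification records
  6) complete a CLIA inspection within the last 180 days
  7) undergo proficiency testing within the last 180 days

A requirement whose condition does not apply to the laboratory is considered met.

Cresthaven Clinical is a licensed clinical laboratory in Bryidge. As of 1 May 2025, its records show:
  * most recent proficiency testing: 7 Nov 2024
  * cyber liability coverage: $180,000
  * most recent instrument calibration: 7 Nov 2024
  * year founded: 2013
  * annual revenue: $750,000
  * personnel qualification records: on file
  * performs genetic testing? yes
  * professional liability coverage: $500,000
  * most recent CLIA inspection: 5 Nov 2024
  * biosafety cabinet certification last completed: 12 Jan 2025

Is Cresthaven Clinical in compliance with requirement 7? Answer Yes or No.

Yes

7. proficiency testing 175 days ago vs limit 180 → met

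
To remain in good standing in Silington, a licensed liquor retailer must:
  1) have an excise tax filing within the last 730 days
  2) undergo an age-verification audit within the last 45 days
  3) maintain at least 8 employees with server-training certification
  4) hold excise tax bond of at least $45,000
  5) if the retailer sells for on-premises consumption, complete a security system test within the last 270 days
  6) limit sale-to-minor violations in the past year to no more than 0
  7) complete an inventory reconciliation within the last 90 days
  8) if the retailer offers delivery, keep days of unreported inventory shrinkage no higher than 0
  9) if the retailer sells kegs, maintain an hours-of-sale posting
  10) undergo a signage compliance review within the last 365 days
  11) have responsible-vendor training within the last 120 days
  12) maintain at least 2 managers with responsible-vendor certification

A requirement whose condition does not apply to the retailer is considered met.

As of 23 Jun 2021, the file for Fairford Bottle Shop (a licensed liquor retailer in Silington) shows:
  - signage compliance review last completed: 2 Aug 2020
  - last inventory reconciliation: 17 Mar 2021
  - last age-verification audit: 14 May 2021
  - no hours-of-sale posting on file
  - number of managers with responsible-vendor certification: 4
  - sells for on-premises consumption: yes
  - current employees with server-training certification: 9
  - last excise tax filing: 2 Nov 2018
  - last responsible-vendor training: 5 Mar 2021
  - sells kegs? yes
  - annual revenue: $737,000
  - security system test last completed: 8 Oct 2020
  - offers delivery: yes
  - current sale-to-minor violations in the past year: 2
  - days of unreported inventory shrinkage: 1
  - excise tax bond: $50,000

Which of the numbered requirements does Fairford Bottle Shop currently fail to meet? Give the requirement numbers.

1, 6, 7, 8, 9

1. excise tax filing 964 days ago vs limit 730 → not met
2. age-verification audit 40 days ago vs limit 45 → met
3. employees with server-training certification 9 ≥ 8 → met
4. excise tax bond $50,000 ≥ $45,000 → met
5. condition 'sells for on-premises consumption' holds; security system test 258 days ago vs limit 270 → met
6. sale-to-minor violations in the past year 2 > 0 → not met
7. inventory reconciliation 98 days ago vs limit 90 → not met
8. condition 'offers delivery' holds; days of unreported inventory shrinkage 1 > 0 → not met
9. condition 'sells kegs' holds; hours-of-sale posting absent → not met
10. signage compliance review 325 days ago vs limit 365 → met
11. responsible-vendor training 110 days ago vs limit 120 → met
12. managers with responsible-vendor certification 4 ≥ 2 → met
Not met: 1, 6, 7, 8, 9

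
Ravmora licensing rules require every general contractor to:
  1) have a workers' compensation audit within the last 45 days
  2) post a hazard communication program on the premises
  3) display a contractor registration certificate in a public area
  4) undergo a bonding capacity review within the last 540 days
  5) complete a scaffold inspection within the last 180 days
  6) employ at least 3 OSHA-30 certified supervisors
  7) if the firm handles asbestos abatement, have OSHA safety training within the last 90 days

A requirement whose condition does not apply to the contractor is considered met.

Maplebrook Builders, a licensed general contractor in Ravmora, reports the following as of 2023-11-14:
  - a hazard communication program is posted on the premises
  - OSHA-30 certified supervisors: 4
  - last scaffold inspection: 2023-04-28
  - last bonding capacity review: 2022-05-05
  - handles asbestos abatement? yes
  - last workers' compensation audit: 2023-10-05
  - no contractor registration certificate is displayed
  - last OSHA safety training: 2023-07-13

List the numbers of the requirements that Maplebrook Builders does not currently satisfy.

3, 4, 5, 7

1. workers' compensation audit 40 days ago vs limit 45 → met
2. hazard communication program present → met
3. contractor registration certificate absent → not met
4. bonding capacity review 558 days ago vs limit 540 → not met
5. scaffold inspection 200 days ago vs limit 180 → not met
6. OSHA-30 certified supervisors 4 ≥ 3 → met
7. condition 'handles asbestos abatement' holds; OSHA safety training 124 days ago vs limit 90 → not met
Not met: 3, 4, 5, 7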